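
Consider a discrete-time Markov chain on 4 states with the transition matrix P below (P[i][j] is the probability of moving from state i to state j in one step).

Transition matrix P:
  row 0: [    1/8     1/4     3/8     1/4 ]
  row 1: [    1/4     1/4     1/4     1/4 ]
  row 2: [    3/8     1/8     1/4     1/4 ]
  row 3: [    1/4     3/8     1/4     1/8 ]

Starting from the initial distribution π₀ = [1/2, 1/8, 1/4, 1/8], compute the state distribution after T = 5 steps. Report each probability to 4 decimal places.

π = [0.2535, 0.2426, 0.2817, 0.2222]

t=0: π = [0.5000, 0.1250, 0.2500, 0.1250]
t=1: π = [0.2188, 0.2344, 0.3125, 0.2344]
t=2: π = [0.2617, 0.2402, 0.2773, 0.2207]
t=3: π = [0.2520, 0.2429, 0.2827, 0.2224]
t=4: π = [0.2538, 0.2425, 0.2815, 0.2222]
t=5: π = [0.2535, 0.2426, 0.2817, 0.2222]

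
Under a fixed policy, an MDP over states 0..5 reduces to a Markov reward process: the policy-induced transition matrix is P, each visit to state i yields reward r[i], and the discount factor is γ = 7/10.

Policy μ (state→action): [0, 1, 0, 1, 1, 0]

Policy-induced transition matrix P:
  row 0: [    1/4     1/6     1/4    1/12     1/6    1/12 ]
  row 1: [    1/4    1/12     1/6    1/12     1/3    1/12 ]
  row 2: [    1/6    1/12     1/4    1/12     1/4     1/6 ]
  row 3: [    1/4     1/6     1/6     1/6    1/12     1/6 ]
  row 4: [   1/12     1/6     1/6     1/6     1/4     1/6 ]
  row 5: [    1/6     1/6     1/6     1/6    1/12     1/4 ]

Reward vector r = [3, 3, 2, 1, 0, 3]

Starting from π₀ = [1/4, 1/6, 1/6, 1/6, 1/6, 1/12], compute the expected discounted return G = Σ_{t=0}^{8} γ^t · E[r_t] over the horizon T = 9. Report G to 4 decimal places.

G = 6.2985

t=0: π = [0.2500, 0.1667, 0.1667, 0.1667, 0.1667, 0.0833], E[r] = 2.0000, γ^t·E[r] = 2.000000, running G = 2.000000
t=1: π = [0.2014, 0.1389, 0.2014, 0.1181, 0.2014, 0.1389], E[r] = 1.9583, γ^t·E[r] = 1.370833, running G = 3.370833
t=2: π = [0.1881, 0.1383, 0.2002, 0.1215, 0.2020, 0.1499], E[r] = 1.9508, γ^t·E[r] = 0.955897, running G = 4.326730
t=3: π = [0.1872, 0.1385, 0.1990, 0.1228, 0.2006, 0.1520], E[r] = 1.9536, γ^t·E[r] = 0.670071, running G = 4.996801
t=4: π = [0.1873, 0.1385, 0.1988, 0.1229, 0.2002, 0.1522], E[r] = 1.9548, γ^t·E[r] = 0.469349, running G = 5.466150
t=5: π = [0.1874, 0.1386, 0.1988, 0.1229, 0.2001, 0.1522], E[r] = 1.9550, γ^t·E[r] = 0.328583, running G = 5.794732
t=6: π = [0.1874, 0.1386, 0.1989, 0.1229, 0.2001, 0.1522], E[r] = 1.9551, γ^t·E[r] = 0.230010, running G = 6.024743
t=7: π = [0.1874, 0.1385, 0.1989, 0.1229, 0.2001, 0.1522], E[r] = 1.9551, γ^t·E[r] = 0.161007, running G = 6.185750
t=8: π = [0.1874, 0.1385, 0.1989, 0.1229, 0.2001, 0.1522], E[r] = 1.9551, γ^t·E[r] = 0.112705, running G = 6.298455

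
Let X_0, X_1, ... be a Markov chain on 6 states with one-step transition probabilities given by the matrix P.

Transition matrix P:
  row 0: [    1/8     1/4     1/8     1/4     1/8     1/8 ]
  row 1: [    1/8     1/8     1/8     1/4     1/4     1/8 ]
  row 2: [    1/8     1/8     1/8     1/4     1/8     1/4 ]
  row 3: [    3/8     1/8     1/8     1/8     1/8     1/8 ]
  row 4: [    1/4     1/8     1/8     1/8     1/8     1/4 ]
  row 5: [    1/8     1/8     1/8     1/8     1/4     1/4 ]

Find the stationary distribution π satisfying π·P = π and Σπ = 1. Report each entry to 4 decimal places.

Balance equations π_j = Σ_i π_i·P[i][j]:
  π_0 = 1/8·π_0 + 1/8·π_1 + 1/8·π_2 + 3/8·π_3 + 1/4·π_4 + 1/8·π_5
  π_1 = 1/4·π_0 + 1/8·π_1 + 1/8·π_2 + 1/8·π_3 + 1/8·π_4 + 1/8·π_5
  π_2 = 1/8·π_0 + 1/8·π_1 + 1/8·π_2 + 1/8·π_3 + 1/8·π_4 + 1/8·π_5
  π_3 = 1/4·π_0 + 1/4·π_1 + 1/4·π_2 + 1/8·π_3 + 1/8·π_4 + 1/8·π_5
  π_4 = 1/8·π_0 + 1/4·π_1 + 1/8·π_2 + 1/8·π_3 + 1/8·π_4 + 1/4·π_5
  normalize: π_0 + π_1 + π_2 + π_3 + π_4 + π_5 = 1
Solving the linear system gives exactly π = [866/4519, 5385/36152, 1/8, 6623/36152, 3013/18076, 6671/36152].

π = [0.1916, 0.1490, 0.1250, 0.1832, 0.1667, 0.1845]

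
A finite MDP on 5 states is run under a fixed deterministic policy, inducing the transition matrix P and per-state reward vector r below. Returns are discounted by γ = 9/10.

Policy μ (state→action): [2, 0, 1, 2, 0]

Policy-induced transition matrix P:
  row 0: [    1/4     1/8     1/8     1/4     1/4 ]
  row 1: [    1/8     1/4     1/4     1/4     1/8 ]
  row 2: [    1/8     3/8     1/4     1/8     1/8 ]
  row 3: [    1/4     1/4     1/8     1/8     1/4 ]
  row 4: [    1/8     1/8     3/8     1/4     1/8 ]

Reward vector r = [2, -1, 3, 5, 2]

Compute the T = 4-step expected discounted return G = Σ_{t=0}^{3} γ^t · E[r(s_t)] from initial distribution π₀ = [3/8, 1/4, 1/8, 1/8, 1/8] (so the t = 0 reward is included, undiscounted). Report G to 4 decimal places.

t=0: π = [0.3750, 0.2500, 0.1250, 0.1250, 0.1250], E[r] = 1.7500, γ^t·E[r] = 1.750000, running G = 1.750000
t=1: π = [0.1875, 0.2031, 0.2031, 0.2188, 0.1875], E[r] = 2.2500, γ^t·E[r] = 2.025000, running G = 3.775000
t=2: π = [0.1758, 0.2285, 0.2227, 0.1973, 0.1758], E[r] = 2.1289, γ^t·E[r] = 1.724414, running G = 5.499414
t=3: π = [0.1716, 0.2339, 0.2253, 0.1975, 0.1716], E[r] = 2.1162, γ^t·E[r] = 1.542718, running G = 7.042132

G = 7.0421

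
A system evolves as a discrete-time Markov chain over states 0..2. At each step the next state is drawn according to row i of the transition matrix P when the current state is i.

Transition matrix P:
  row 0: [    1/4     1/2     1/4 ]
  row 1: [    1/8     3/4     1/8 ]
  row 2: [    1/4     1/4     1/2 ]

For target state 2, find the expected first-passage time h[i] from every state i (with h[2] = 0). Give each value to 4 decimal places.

First-step conditioning: h[2] = 0; for i ≠ 2, h[i] = 1 + Σ_k P[i][k]·h[k].
  h[0] = 1 + 1/4·h[0] + 1/2·h[1]
  h[1] = 1 + 1/8·h[0] + 3/4·h[1]
Solving the 2×2 linear system over states ≠ 2 gives exactly h = [6, 7, 0] (h[2] = 0 is the target).

h = [6.0000, 7.0000, 0.0000]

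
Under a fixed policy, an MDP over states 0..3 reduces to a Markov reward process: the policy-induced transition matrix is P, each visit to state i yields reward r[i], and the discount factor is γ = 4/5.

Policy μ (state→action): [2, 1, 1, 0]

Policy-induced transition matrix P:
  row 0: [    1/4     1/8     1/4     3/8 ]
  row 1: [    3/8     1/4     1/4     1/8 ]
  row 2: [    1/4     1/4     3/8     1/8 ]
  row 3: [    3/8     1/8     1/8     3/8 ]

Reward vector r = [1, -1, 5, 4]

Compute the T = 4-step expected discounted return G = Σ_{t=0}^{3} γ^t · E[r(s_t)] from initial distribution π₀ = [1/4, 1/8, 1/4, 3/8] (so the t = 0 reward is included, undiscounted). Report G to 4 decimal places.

G = 7.6395

t=0: π = [0.2500, 0.1250, 0.2500, 0.3750], E[r] = 2.8750, γ^t·E[r] = 2.875000, running G = 2.875000
t=1: π = [0.3125, 0.1719, 0.2344, 0.2813], E[r] = 2.4375, γ^t·E[r] = 1.950000, running G = 4.825000
t=2: π = [0.3066, 0.1758, 0.2441, 0.2734], E[r] = 2.4453, γ^t·E[r] = 1.565000, running G = 6.390000
t=3: π = [0.3062, 0.1775, 0.2463, 0.2700], E[r] = 2.4404, γ^t·E[r] = 1.249500, running G = 7.639500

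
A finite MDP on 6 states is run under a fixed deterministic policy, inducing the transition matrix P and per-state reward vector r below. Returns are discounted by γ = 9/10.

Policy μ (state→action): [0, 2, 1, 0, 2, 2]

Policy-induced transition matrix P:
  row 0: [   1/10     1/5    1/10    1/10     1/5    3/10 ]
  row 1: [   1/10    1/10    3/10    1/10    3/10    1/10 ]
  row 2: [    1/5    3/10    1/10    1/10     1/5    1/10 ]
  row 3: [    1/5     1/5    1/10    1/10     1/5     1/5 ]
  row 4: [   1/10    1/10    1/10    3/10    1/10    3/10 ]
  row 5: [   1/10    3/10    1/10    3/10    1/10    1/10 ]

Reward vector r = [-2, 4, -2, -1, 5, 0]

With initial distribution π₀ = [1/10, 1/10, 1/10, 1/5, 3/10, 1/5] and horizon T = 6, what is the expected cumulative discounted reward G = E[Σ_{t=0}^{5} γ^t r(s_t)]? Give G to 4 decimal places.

G = 4.8117

t=0: π = [0.1000, 0.1000, 0.1000, 0.2000, 0.3000, 0.2000], E[r] = 1.3000, γ^t·E[r] = 1.300000, running G = 1.300000
t=1: π = [0.1300, 0.1900, 0.1200, 0.2000, 0.1600, 0.2000], E[r] = 0.8600, γ^t·E[r] = 0.774000, running G = 2.074000
t=2: π = [0.1320, 0.1970, 0.1380, 0.1720, 0.1830, 0.1780], E[r] = 0.9910, γ^t·E[r] = 0.802710, running G = 2.876710
t=3: π = [0.1310, 0.1936, 0.1394, 0.1722, 0.1836, 0.1802], E[r] = 0.9794, γ^t·E[r] = 0.713983, running G = 3.590693
t=4: π = [0.1312, 0.1942, 0.1387, 0.1728, 0.1830, 0.1801], E[r] = 0.9793, γ^t·E[r] = 0.642545, running G = 4.233238
t=5: π = [0.1311, 0.1942, 0.1388, 0.1726, 0.1831, 0.1801], E[r] = 0.9796, γ^t·E[r] = 0.578444, running G = 4.811682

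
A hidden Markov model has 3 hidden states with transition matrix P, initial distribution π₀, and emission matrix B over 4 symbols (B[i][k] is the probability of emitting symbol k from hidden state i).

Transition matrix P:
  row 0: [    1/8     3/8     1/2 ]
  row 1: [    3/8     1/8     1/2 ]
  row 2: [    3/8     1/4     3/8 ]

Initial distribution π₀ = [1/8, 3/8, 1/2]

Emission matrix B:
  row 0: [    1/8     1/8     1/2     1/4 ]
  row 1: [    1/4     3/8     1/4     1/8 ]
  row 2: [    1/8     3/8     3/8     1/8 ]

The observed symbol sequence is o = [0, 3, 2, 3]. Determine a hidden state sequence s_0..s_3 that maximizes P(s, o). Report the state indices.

t=0: δ = [1.562e-02, 9.375e-02, 6.250e-02]  (obs o_0=0)
t=1: δ = [8.789e-03, 1.953e-03, 5.859e-03]  ψ = [1, 2, 1]  (obs o_1=3)
t=2: δ = [1.099e-03, 8.240e-04, 1.648e-03]  ψ = [2, 0, 0]  (obs o_2=2)
t=3: δ = [1.545e-04, 5.150e-05, 7.725e-05]  ψ = [2, 0, 2]  (obs o_3=3)
backtrack: best end state = 0; path = [1, 0, 2, 0]

path = [1, 0, 2, 0]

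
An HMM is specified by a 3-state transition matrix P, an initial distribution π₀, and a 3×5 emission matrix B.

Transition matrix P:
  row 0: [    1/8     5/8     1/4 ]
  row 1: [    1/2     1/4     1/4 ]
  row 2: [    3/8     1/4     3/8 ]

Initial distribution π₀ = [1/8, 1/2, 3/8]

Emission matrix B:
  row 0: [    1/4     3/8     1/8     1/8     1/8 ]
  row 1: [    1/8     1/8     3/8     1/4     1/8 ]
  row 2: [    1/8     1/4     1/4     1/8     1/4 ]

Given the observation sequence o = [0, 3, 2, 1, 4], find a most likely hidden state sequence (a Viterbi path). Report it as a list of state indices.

t=0: δ = [3.125e-02, 6.250e-02, 4.688e-02]  (obs o_0=0)
t=1: δ = [3.906e-03, 4.883e-03, 2.197e-03]  ψ = [1, 0, 2]  (obs o_1=3)
t=2: δ = [3.052e-04, 9.155e-04, 3.052e-04]  ψ = [1, 0, 1]  (obs o_2=2)
t=3: δ = [1.717e-04, 2.861e-05, 5.722e-05]  ψ = [1, 1, 1]  (obs o_3=1)
t=4: δ = [2.682e-06, 1.341e-05, 1.073e-05]  ψ = [0, 0, 0]  (obs o_4=4)
backtrack: best end state = 1; path = [1, 0, 1, 0, 1]

path = [1, 0, 1, 0, 1]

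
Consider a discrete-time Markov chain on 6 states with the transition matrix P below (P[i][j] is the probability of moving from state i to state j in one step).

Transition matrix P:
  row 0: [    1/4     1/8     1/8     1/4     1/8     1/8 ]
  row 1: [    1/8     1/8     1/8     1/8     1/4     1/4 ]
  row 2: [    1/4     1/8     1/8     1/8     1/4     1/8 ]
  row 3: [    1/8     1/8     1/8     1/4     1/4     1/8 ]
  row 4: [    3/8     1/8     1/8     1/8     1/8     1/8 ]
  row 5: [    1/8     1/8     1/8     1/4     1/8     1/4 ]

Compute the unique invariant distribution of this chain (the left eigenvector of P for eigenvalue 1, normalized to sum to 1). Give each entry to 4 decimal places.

Balance equations π_j = Σ_i π_i·P[i][j]:
  π_0 = 1/4·π_0 + 1/8·π_1 + 1/4·π_2 + 1/8·π_3 + 3/8·π_4 + 1/8·π_5
  π_1 = 1/8·π_0 + 1/8·π_1 + 1/8·π_2 + 1/8·π_3 + 1/8·π_4 + 1/8·π_5
  π_2 = 1/8·π_0 + 1/8·π_1 + 1/8·π_2 + 1/8·π_3 + 1/8·π_4 + 1/8·π_5
  π_3 = 1/4·π_0 + 1/8·π_1 + 1/8·π_2 + 1/4·π_3 + 1/8·π_4 + 1/4·π_5
  π_4 = 1/8·π_0 + 1/4·π_1 + 1/4·π_2 + 1/4·π_3 + 1/8·π_4 + 1/8·π_5
  normalize: π_0 + π_1 + π_2 + π_3 + π_4 + π_5 = 1
Solving the linear system gives exactly π = [773/3640, 1/8, 1/8, 51/260, 47/260, 9/56].

π = [0.2124, 0.1250, 0.1250, 0.1962, 0.1808, 0.1607]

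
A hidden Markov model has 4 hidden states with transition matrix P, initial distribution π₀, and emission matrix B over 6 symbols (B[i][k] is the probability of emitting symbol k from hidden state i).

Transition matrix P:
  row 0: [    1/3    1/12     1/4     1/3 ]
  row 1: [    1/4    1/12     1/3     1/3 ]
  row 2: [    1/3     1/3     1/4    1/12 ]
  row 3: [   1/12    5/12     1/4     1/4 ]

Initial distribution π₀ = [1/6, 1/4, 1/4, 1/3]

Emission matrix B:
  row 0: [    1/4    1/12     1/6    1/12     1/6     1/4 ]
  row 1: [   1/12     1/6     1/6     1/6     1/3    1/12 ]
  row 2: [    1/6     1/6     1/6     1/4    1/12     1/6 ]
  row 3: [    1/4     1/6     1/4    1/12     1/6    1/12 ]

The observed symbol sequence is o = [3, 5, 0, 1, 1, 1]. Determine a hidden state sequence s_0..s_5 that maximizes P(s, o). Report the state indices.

t=0: δ = [1.389e-02, 4.167e-02, 6.250e-02, 2.778e-02]  (obs o_0=3)
t=1: δ = [5.208e-03, 1.736e-03, 2.604e-03, 1.157e-03]  ψ = [2, 2, 2, 1]  (obs o_1=5)
t=2: δ = [4.340e-04, 7.234e-05, 2.170e-04, 4.340e-04]  ψ = [0, 2, 0, 0]  (obs o_2=0)
t=3: δ = [1.206e-05, 3.014e-05, 1.808e-05, 2.411e-05]  ψ = [0, 3, 0, 0]  (obs o_3=1)
t=4: δ = [6.279e-07, 1.674e-06, 1.674e-06, 1.674e-06]  ψ = [1, 3, 1, 1]  (obs o_4=1)
t=5: δ = [4.651e-08, 1.163e-07, 9.303e-08, 9.303e-08]  ψ = [2, 3, 1, 1]  (obs o_5=1)
backtrack: best end state = 1; path = [2, 0, 3, 1, 3, 1]

path = [2, 0, 3, 1, 3, 1]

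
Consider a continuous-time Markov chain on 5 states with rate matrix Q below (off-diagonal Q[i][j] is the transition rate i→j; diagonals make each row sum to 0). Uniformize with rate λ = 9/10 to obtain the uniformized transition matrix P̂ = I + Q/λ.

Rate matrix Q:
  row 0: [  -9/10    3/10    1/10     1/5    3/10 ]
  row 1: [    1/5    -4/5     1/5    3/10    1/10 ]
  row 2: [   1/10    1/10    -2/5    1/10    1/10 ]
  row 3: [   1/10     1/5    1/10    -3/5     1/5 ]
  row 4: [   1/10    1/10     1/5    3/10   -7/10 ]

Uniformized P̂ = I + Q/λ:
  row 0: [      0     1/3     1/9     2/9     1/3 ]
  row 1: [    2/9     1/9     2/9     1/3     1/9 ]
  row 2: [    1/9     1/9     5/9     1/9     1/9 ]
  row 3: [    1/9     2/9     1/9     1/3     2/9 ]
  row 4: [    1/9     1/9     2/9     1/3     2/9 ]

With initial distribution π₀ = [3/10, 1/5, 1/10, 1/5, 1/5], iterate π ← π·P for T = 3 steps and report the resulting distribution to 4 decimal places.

π = [0.1158, 0.1691, 0.2601, 0.2649, 0.1901]

t=0: π = [0.3000, 0.2000, 0.1000, 0.2000, 0.2000]
t=1: π = [0.1000, 0.2000, 0.2000, 0.2778, 0.2222]
t=2: π = [0.1222, 0.1642, 0.2469, 0.2778, 0.1889]
t=3: π = [0.1158, 0.1691, 0.2601, 0.2649, 0.1901]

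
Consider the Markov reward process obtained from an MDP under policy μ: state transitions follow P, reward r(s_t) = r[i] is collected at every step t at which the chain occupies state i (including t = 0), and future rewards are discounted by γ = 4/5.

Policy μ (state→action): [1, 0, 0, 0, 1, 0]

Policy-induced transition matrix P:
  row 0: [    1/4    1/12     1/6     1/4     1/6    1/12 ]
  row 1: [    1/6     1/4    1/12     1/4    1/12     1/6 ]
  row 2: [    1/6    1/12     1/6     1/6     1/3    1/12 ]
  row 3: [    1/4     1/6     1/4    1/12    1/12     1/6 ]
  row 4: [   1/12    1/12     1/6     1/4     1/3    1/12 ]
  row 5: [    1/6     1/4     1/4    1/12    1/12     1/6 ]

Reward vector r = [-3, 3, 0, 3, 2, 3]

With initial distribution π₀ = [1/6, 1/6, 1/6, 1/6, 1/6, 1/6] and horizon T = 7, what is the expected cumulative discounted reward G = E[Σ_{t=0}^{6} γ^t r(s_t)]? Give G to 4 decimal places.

t=0: π = [0.1667, 0.1667, 0.1667, 0.1667, 0.1667, 0.1667], E[r] = 1.3333, γ^t·E[r] = 1.333333, running G = 1.333333
t=1: π = [0.1806, 0.1528, 0.1806, 0.1806, 0.1806, 0.1250], E[r] = 1.1944, γ^t·E[r] = 0.955556, running G = 2.288889
t=2: π = [0.1817, 0.1447, 0.1794, 0.1840, 0.1887, 0.1215], E[r] = 1.1829, γ^t·E[r] = 0.757037, running G = 3.045926
t=3: π = [0.1814, 0.1430, 0.1801, 0.1841, 0.1905, 0.1209], E[r] = 1.1807, γ^t·E[r] = 0.604543, running G = 3.650469
t=4: π = [0.1813, 0.1427, 0.1802, 0.1842, 0.1911, 0.1207], E[r] = 1.1809, γ^t·E[r] = 0.483694, running G = 4.134163
t=5: π = [0.1812, 0.1426, 0.1802, 0.1842, 0.1913, 0.1206], E[r] = 1.1810, γ^t·E[r] = 0.387004, running G = 4.521167
t=6: π = [0.1812, 0.1425, 0.1802, 0.1842, 0.1913, 0.1206], E[r] = 1.1811, γ^t·E[r] = 0.309615, running G = 4.830782

G = 4.8308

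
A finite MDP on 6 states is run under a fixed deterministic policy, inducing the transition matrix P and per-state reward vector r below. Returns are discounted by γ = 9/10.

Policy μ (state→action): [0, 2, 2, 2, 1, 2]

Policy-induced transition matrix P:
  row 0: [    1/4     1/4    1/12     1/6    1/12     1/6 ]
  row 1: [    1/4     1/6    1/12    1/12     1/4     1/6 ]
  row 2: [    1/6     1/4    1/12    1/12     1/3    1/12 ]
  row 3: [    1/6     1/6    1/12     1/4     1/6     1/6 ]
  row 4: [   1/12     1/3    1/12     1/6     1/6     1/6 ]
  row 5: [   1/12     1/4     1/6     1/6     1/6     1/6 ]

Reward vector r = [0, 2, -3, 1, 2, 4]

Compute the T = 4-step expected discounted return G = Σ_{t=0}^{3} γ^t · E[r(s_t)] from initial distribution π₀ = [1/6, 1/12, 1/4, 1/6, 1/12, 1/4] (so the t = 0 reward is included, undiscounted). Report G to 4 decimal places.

t=0: π = [0.1667, 0.0833, 0.2500, 0.1667, 0.0833, 0.2500], E[r] = 0.7500, γ^t·E[r] = 0.750000, running G = 0.750000
t=1: π = [0.1597, 0.2361, 0.1042, 0.1528, 0.2014, 0.1458], E[r] = 1.2986, γ^t·E[r] = 1.168750, running G = 1.918750
t=2: π = [0.1707, 0.2344, 0.0955, 0.1510, 0.1904, 0.1580], E[r] = 1.3461, γ^t·E[r] = 1.090313, running G = 3.009063
t=3: π = [0.1714, 0.2337, 0.0965, 0.1518, 0.1879, 0.1587], E[r] = 1.3404, γ^t·E[r] = 0.977133, running G = 3.986195

G = 3.9862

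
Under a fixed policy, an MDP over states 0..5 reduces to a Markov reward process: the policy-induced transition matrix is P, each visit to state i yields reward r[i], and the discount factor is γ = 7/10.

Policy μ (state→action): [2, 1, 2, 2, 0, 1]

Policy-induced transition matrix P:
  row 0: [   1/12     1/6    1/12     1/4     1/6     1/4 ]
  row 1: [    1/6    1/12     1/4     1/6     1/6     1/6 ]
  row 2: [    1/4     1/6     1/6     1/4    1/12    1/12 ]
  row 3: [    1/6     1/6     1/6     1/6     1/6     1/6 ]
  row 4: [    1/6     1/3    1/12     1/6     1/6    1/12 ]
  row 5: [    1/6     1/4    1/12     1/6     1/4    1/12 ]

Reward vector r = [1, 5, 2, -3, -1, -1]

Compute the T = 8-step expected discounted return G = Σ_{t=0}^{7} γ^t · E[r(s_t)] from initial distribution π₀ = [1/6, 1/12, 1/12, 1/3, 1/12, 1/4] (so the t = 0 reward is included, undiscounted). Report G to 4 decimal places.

t=0: π = [0.1667, 0.0833, 0.0833, 0.3333, 0.0833, 0.2500], E[r] = -0.5833, γ^t·E[r] = -0.583333, running G = -0.583333
t=1: π = [0.1597, 0.1944, 0.1319, 0.1875, 0.1806, 0.1458], E[r] = 0.5069, γ^t·E[r] = 0.354861, running G = -0.228472
t=2: π = [0.1644, 0.1927, 0.1424, 0.1910, 0.1678, 0.1418], E[r] = 0.5301, γ^t·E[r] = 0.259745, running G = 0.031273
t=3: π = [0.1648, 0.1904, 0.1432, 0.1922, 0.1666, 0.1427], E[r] = 0.5173, γ^t·E[r] = 0.177422, running G = 0.208695
t=4: π = [0.1649, 0.1905, 0.1430, 0.1923, 0.1666, 0.1427], E[r] = 0.5169, γ^t·E[r] = 0.124105, running G = 0.332799
t=5: π = [0.1648, 0.1905, 0.1430, 0.1923, 0.1666, 0.1427], E[r] = 0.5169, γ^t·E[r] = 0.086867, running G = 0.419667
t=6: π = [0.1648, 0.1905, 0.1430, 0.1923, 0.1666, 0.1427], E[r] = 0.5169, γ^t·E[r] = 0.060811, running G = 0.480478
t=7: π = [0.1648, 0.1905, 0.1430, 0.1923, 0.1666, 0.1427], E[r] = 0.5169, γ^t·E[r] = 0.042567, running G = 0.523045

G = 0.5230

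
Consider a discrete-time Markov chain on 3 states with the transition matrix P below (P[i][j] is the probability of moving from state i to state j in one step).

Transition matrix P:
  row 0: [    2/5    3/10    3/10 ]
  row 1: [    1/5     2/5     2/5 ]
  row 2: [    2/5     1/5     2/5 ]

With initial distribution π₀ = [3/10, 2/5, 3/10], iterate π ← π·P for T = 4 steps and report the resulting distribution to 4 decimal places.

π = [0.3415, 0.2926, 0.3659]

t=0: π = [0.3000, 0.4000, 0.3000]
t=1: π = [0.3200, 0.3100, 0.3700]
t=2: π = [0.3380, 0.2940, 0.3680]
t=3: π = [0.3412, 0.2926, 0.3662]
t=4: π = [0.3415, 0.2926, 0.3659]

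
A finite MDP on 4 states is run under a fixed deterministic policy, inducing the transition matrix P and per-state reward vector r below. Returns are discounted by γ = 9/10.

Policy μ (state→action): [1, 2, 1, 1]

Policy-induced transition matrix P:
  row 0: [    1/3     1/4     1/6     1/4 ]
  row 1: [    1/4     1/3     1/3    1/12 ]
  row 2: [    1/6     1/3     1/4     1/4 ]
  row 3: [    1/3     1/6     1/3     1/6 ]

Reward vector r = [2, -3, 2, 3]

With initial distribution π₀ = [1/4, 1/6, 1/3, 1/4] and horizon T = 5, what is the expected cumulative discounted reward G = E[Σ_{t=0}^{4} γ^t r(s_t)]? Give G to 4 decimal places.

t=0: π = [0.2500, 0.1667, 0.3333, 0.2500], E[r] = 1.4167, γ^t·E[r] = 1.416667, running G = 1.416667
t=1: π = [0.2639, 0.2708, 0.2639, 0.2014], E[r] = 0.8472, γ^t·E[r] = 0.762500, running G = 2.179167
t=2: π = [0.2668, 0.2778, 0.2674, 0.1881], E[r] = 0.7992, γ^t·E[r] = 0.647344, running G = 2.826510
t=3: π = [0.2656, 0.2798, 0.2666, 0.1880], E[r] = 0.7893, γ^t·E[r] = 0.575367, running G = 3.401878
t=4: π = [0.2656, 0.2799, 0.2668, 0.1877], E[r] = 0.7884, γ^t·E[r] = 0.517274, running G = 3.919152

G = 3.9192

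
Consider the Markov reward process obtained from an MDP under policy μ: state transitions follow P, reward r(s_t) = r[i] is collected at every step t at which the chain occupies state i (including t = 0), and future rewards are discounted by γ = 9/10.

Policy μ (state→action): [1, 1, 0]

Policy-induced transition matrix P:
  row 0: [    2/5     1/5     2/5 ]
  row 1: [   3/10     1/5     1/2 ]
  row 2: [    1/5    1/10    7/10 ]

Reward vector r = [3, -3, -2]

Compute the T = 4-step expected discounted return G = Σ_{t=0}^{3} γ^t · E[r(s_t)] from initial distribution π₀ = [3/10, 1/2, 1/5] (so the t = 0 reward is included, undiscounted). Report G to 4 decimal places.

t=0: π = [0.3000, 0.5000, 0.2000], E[r] = -1.0000, γ^t·E[r] = -1.000000, running G = -1.000000
t=1: π = [0.3100, 0.1800, 0.5100], E[r] = -0.6300, γ^t·E[r] = -0.567000, running G = -1.567000
t=2: π = [0.2800, 0.1490, 0.5710], E[r] = -0.7490, γ^t·E[r] = -0.606690, running G = -2.173690
t=3: π = [0.2709, 0.1429, 0.5862], E[r] = -0.7884, γ^t·E[r] = -0.574744, running G = -2.748434

G = -2.7484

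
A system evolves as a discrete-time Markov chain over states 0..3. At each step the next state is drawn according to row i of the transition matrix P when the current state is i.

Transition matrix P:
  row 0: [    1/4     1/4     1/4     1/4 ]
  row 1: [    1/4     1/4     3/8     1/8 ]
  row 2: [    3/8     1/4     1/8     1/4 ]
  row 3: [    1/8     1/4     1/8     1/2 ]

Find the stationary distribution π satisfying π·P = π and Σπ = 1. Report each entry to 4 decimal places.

Balance equations π_j = Σ_i π_i·P[i][j]:
  π_0 = 1/4·π_0 + 1/4·π_1 + 3/8·π_2 + 1/8·π_3
  π_1 = 1/4·π_0 + 1/4·π_1 + 1/4·π_2 + 1/4·π_3
  π_2 = 1/4·π_0 + 3/8·π_1 + 1/8·π_2 + 1/8·π_3
  normalize: π_0 + π_1 + π_2 + π_3 = 1
Solving the linear system gives exactly π = [13/54, 1/4, 47/216, 7/24].

π = [0.2407, 0.2500, 0.2176, 0.2917]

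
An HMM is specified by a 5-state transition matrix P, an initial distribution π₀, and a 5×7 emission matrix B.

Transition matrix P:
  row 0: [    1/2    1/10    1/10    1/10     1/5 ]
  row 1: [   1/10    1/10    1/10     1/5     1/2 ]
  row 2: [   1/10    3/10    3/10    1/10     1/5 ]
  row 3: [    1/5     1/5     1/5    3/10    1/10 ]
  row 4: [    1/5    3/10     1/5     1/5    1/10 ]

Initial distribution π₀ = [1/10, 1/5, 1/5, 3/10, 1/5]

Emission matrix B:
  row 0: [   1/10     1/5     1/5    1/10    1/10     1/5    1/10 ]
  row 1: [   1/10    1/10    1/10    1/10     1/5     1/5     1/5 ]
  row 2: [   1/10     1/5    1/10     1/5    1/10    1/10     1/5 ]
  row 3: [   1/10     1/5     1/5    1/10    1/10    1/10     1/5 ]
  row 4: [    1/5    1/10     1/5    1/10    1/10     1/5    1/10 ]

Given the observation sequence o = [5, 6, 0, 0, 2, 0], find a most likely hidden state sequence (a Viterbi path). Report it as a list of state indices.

t=0: δ = [2.000e-02, 4.000e-02, 2.000e-02, 3.000e-02, 4.000e-02]  (obs o_0=5)
t=1: δ = [1.000e-03, 2.400e-03, 1.600e-03, 1.800e-03, 2.000e-03]  ψ = [0, 4, 4, 3, 1]  (obs o_1=6)
t=2: δ = [5.000e-05, 6.000e-05, 4.800e-05, 5.400e-05, 2.400e-04]  ψ = [0, 4, 2, 3, 1]  (obs o_2=0)
t=3: δ = [4.800e-06, 7.200e-06, 4.800e-06, 4.800e-06, 6.000e-06]  ψ = [4, 4, 4, 4, 1]  (obs o_3=0)
t=4: δ = [4.800e-07, 1.800e-07, 1.440e-07, 2.880e-07, 7.200e-07]  ψ = [0, 4, 2, 1, 1]  (obs o_4=2)
t=5: δ = [2.400e-08, 2.160e-08, 1.440e-08, 1.440e-08, 1.920e-08]  ψ = [0, 4, 4, 4, 0]  (obs o_5=0)
backtrack: best end state = 0; path = [4, 1, 4, 0, 0, 0]

path = [4, 1, 4, 0, 0, 0]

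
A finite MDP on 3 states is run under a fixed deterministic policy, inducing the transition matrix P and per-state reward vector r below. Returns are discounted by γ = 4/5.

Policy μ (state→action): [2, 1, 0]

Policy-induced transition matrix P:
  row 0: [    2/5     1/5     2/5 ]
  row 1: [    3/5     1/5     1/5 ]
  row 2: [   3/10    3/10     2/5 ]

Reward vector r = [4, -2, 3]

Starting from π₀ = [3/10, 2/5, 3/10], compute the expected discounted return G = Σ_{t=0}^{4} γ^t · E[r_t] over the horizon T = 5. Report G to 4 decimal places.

t=0: π = [0.3000, 0.4000, 0.3000], E[r] = 1.3000, γ^t·E[r] = 1.300000, running G = 1.300000
t=1: π = [0.4500, 0.2300, 0.3200], E[r] = 2.3000, γ^t·E[r] = 1.840000, running G = 3.140000
t=2: π = [0.4140, 0.2320, 0.3540], E[r] = 2.2540, γ^t·E[r] = 1.442560, running G = 4.582560
t=3: π = [0.4110, 0.2354, 0.3536], E[r] = 2.2340, γ^t·E[r] = 1.143808, running G = 5.726368
t=4: π = [0.4117, 0.2354, 0.3529], E[r] = 2.2349, γ^t·E[r] = 0.915423, running G = 6.641791

G = 6.6418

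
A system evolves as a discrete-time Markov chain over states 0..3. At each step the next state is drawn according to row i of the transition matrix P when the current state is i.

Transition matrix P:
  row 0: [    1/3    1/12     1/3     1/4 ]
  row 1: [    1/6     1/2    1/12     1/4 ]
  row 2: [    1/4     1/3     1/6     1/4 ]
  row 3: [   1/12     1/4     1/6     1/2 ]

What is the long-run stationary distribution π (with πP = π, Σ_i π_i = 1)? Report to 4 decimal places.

π = [0.1838, 0.3115, 0.1713, 0.3333]

Balance equations π_j = Σ_i π_i·P[i][j]:
  π_0 = 1/3·π_0 + 1/6·π_1 + 1/4·π_2 + 1/12·π_3
  π_1 = 1/12·π_0 + 1/2·π_1 + 1/3·π_2 + 1/4·π_3
  π_2 = 1/3·π_0 + 1/12·π_1 + 1/6·π_2 + 1/6·π_3
  normalize: π_0 + π_1 + π_2 + π_3 = 1
Solving the linear system gives exactly π = [59/321, 100/321, 55/321, 1/3].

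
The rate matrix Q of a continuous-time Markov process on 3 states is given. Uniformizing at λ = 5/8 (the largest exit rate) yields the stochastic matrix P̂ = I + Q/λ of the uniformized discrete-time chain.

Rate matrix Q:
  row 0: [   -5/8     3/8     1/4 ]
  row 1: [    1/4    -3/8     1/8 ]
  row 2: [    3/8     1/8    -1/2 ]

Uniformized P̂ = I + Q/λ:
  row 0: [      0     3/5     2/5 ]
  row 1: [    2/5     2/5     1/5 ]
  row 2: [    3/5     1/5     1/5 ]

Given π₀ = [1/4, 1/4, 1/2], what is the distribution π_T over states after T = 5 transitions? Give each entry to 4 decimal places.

t=0: π = [0.2500, 0.2500, 0.5000]
t=1: π = [0.4000, 0.3500, 0.2500]
t=2: π = [0.2900, 0.4300, 0.2800]
t=3: π = [0.3400, 0.4020, 0.2580]
t=4: π = [0.3156, 0.4164, 0.2680]
t=5: π = [0.3274, 0.4095, 0.2631]

π = [0.3274, 0.4095, 0.2631]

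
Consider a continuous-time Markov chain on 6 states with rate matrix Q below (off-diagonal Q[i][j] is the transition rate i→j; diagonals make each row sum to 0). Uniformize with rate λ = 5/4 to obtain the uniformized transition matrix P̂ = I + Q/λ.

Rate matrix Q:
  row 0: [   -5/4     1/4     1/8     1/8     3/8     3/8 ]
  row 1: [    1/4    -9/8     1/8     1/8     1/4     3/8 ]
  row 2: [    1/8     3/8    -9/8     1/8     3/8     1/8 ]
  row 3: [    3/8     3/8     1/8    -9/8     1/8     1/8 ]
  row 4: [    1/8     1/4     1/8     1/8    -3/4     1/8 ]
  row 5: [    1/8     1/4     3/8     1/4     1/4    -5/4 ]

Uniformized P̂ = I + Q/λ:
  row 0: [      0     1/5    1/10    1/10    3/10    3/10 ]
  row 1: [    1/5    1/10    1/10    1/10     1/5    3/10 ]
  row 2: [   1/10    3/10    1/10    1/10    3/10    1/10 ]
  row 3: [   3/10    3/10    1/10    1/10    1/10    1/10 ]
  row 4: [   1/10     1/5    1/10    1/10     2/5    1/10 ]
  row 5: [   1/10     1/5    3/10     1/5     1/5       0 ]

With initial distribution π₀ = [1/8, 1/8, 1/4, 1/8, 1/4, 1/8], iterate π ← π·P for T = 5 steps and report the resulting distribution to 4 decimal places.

π = [0.1304, 0.2041, 0.1303, 0.1152, 0.2682, 0.1518]

t=0: π = [0.1250, 0.1250, 0.2500, 0.1250, 0.2500, 0.1250]
t=1: π = [0.1250, 0.2250, 0.1250, 0.1125, 0.2750, 0.1375]
t=2: π = [0.1325, 0.2013, 0.1275, 0.1138, 0.2688, 0.1563]
t=3: π = [0.1296, 0.2040, 0.1313, 0.1156, 0.2684, 0.1511]
t=4: π = [0.1306, 0.2043, 0.1302, 0.1151, 0.2682, 0.1516]
t=5: π = [0.1304, 0.2041, 0.1303, 0.1152, 0.2682, 0.1518]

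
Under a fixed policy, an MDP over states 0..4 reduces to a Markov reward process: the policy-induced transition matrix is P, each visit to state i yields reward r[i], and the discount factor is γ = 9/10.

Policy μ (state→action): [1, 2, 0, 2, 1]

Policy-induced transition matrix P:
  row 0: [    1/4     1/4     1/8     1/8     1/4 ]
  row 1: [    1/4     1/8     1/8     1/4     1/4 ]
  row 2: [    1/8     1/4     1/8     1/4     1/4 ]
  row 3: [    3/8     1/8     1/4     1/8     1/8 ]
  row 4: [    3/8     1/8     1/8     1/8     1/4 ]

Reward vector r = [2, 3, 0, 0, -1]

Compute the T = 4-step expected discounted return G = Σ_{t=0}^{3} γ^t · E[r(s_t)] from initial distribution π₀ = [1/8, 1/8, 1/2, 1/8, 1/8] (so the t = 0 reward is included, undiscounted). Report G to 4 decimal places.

G = 2.5620

t=0: π = [0.1250, 0.1250, 0.5000, 0.1250, 0.1250], E[r] = 0.5000, γ^t·E[r] = 0.500000, running G = 0.500000
t=1: π = [0.2188, 0.2031, 0.1406, 0.2031, 0.2344], E[r] = 0.8125, γ^t·E[r] = 0.731250, running G = 1.231250
t=2: π = [0.2871, 0.1699, 0.1504, 0.1680, 0.2246], E[r] = 0.8594, γ^t·E[r] = 0.696094, running G = 1.927344
t=3: π = [0.2803, 0.1797, 0.1460, 0.1650, 0.2290], E[r] = 0.8706, γ^t·E[r] = 0.634671, running G = 2.562015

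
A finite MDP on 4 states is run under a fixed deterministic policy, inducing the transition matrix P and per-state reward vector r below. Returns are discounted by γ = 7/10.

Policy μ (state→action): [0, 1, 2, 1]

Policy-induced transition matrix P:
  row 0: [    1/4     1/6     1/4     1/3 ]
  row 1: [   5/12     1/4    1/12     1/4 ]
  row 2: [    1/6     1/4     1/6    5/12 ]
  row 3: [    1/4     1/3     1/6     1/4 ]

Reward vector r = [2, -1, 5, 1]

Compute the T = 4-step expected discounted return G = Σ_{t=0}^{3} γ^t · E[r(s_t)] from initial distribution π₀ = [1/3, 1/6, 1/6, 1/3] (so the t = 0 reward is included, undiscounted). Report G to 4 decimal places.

G = 3.9098

t=0: π = [0.3333, 0.1667, 0.1667, 0.3333], E[r] = 1.6667, γ^t·E[r] = 1.666667, running G = 1.666667
t=1: π = [0.2639, 0.2500, 0.1806, 0.3056], E[r] = 1.4861, γ^t·E[r] = 1.040278, running G = 2.706944
t=2: π = [0.2766, 0.2535, 0.1678, 0.3021], E[r] = 1.4410, γ^t·E[r] = 0.706076, running G = 3.413021
t=3: π = [0.2783, 0.2521, 0.1686, 0.3010], E[r] = 1.4484, γ^t·E[r] = 0.496801, running G = 3.909822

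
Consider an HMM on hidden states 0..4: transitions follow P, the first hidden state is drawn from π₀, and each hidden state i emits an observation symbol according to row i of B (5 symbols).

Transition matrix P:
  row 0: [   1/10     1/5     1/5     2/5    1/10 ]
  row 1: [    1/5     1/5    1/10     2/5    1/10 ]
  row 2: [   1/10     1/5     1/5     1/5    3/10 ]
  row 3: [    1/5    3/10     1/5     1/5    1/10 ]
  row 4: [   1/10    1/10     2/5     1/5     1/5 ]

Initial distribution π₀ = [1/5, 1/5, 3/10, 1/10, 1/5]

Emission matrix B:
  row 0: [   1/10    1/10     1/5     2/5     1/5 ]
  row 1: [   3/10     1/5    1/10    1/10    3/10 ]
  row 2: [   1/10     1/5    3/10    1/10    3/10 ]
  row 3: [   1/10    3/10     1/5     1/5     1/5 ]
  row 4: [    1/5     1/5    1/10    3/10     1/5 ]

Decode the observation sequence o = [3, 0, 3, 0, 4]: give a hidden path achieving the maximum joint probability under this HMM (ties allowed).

t=0: δ = [8.000e-02, 2.000e-02, 3.000e-02, 2.000e-02, 6.000e-02]  (obs o_0=3)
t=1: δ = [8.000e-04, 4.800e-03, 2.400e-03, 3.200e-03, 2.400e-03]  ψ = [0, 0, 4, 0, 4]  (obs o_1=0)
t=2: δ = [3.840e-04, 9.600e-05, 9.600e-05, 3.840e-04, 2.160e-04]  ψ = [1, 1, 4, 1, 2]  (obs o_2=3)
t=3: δ = [7.680e-06, 3.456e-05, 8.640e-06, 1.536e-05, 8.640e-06]  ψ = [3, 3, 4, 0, 4]  (obs o_3=0)
t=4: δ = [1.382e-06, 2.074e-06, 1.037e-06, 2.765e-06, 6.912e-07]  ψ = [1, 1, 1, 1, 1]  (obs o_4=4)
backtrack: best end state = 3; path = [0, 1, 3, 1, 3]

path = [0, 1, 3, 1, 3]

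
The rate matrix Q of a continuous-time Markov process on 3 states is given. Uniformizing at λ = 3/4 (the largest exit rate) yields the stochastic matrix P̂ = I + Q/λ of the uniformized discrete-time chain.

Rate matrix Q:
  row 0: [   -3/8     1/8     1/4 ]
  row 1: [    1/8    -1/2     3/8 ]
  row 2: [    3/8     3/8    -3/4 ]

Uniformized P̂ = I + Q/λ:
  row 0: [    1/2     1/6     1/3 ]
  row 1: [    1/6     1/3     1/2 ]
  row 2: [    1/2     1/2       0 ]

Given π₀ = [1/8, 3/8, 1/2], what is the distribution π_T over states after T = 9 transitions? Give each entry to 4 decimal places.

t=0: π = [0.1250, 0.3750, 0.5000]
t=1: π = [0.3750, 0.3958, 0.2292]
t=2: π = [0.3681, 0.3090, 0.3229]
t=3: π = [0.3970, 0.3258, 0.2772]
t=4: π = [0.3914, 0.3134, 0.2952]
t=5: π = [0.3955, 0.3173, 0.2871]
t=6: π = [0.3942, 0.3153, 0.2905]
t=7: π = [0.3949, 0.3160, 0.2890]
t=8: π = [0.3947, 0.3157, 0.2897]
t=9: π = [0.3948, 0.3158, 0.2894]

π = [0.3948, 0.3158, 0.2894]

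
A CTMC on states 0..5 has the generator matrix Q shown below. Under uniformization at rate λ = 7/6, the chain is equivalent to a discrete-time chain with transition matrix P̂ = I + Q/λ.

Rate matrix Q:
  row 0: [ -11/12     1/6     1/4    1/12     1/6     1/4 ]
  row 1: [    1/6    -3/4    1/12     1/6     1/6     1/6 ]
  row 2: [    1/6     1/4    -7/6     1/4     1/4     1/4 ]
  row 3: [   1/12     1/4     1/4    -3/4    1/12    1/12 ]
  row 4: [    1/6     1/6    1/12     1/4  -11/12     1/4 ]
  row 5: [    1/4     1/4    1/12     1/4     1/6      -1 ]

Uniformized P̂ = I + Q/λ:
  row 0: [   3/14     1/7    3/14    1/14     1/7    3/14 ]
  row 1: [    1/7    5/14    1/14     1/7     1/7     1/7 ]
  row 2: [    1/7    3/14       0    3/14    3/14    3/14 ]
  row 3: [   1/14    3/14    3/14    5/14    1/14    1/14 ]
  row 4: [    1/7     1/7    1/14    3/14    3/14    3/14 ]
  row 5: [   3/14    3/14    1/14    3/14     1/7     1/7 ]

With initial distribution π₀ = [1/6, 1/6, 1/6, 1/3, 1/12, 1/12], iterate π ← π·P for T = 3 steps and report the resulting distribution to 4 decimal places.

π = [0.1494, 0.2257, 0.1145, 0.2073, 0.1463, 0.1568]

t=0: π = [0.1667, 0.1667, 0.1667, 0.3333, 0.0833, 0.0833]
t=1: π = [0.1369, 0.2202, 0.1310, 0.2262, 0.1369, 0.1488]
t=2: π = [0.1471, 0.2262, 0.1139, 0.2113, 0.1458, 0.1556]
t=3: π = [0.1494, 0.2257, 0.1145, 0.2073, 0.1463, 0.1568]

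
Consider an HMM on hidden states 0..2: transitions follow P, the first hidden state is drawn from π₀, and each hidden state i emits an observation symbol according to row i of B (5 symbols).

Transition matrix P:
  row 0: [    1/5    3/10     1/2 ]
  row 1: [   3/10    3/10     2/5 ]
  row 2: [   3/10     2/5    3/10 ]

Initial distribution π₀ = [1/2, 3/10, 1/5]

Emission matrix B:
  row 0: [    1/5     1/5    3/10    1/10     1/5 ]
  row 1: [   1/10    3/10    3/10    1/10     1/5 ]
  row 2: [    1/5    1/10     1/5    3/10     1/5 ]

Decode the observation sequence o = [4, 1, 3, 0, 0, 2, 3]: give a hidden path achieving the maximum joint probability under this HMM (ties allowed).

path = [0, 1, 2, 0, 2, 1, 2]

t=0: δ = [1.000e-01, 6.000e-02, 4.000e-02]  (obs o_0=4)
t=1: δ = [4.000e-03, 9.000e-03, 5.000e-03]  ψ = [0, 0, 0]  (obs o_1=1)
t=2: δ = [2.700e-04, 2.700e-04, 1.080e-03]  ψ = [1, 1, 1]  (obs o_2=3)
t=3: δ = [6.480e-05, 4.320e-05, 6.480e-05]  ψ = [2, 2, 2]  (obs o_3=0)
t=4: δ = [3.888e-06, 2.592e-06, 6.480e-06]  ψ = [2, 2, 0]  (obs o_4=0)
t=5: δ = [5.832e-07, 7.776e-07, 3.888e-07]  ψ = [2, 2, 0]  (obs o_5=2)
t=6: δ = [2.333e-08, 2.333e-08, 9.331e-08]  ψ = [1, 1, 1]  (obs o_6=3)
backtrack: best end state = 2; path = [0, 1, 2, 0, 2, 1, 2]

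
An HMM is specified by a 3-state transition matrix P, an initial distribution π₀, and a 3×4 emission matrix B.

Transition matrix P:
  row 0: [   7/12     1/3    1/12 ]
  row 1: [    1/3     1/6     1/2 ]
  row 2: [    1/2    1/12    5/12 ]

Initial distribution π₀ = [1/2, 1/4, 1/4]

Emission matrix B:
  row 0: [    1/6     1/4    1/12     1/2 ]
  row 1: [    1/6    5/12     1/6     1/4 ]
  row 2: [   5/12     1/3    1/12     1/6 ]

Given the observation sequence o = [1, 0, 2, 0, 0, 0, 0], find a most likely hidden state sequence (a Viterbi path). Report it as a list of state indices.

path = [0, 0, 1, 2, 2, 2, 2]

t=0: δ = [1.250e-01, 1.042e-01, 8.333e-02]  (obs o_0=1)
t=1: δ = [1.215e-02, 6.944e-03, 2.170e-02]  ψ = [0, 0, 1]  (obs o_1=0)
t=2: δ = [9.042e-04, 6.752e-04, 7.535e-04]  ψ = [2, 0, 2]  (obs o_2=2)
t=3: δ = [8.791e-05, 5.023e-05, 1.407e-04]  ψ = [0, 0, 1]  (obs o_3=0)
t=4: δ = [1.172e-05, 4.884e-06, 2.442e-05]  ψ = [2, 0, 2]  (obs o_4=0)
t=5: δ = [2.035e-06, 6.512e-07, 4.240e-06]  ψ = [2, 0, 2]  (obs o_5=0)
t=6: δ = [3.533e-07, 1.131e-07, 7.360e-07]  ψ = [2, 0, 2]  (obs o_6=0)
backtrack: best end state = 2; path = [0, 0, 1, 2, 2, 2, 2]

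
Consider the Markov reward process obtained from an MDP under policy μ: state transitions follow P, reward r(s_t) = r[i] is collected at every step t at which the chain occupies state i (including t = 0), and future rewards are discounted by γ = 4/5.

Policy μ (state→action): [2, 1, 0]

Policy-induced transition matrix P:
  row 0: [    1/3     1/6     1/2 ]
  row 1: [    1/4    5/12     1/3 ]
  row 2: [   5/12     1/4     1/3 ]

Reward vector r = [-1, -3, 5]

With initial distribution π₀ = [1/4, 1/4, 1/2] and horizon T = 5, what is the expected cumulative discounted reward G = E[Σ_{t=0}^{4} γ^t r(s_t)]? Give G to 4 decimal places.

t=0: π = [0.2500, 0.2500, 0.5000], E[r] = 1.5000, γ^t·E[r] = 1.500000, running G = 1.500000
t=1: π = [0.3542, 0.2708, 0.3750], E[r] = 0.7083, γ^t·E[r] = 0.566667, running G = 2.066667
t=2: π = [0.3420, 0.2656, 0.3924], E[r] = 0.8229, γ^t·E[r] = 0.526667, running G = 2.593333
t=3: π = [0.3439, 0.2658, 0.3903], E[r] = 0.8105, γ^t·E[r] = 0.414963, running G = 3.008296
t=4: π = [0.3437, 0.2656, 0.3906], E[r] = 0.8126, γ^t·E[r] = 0.332849, running G = 3.341146

G = 3.3411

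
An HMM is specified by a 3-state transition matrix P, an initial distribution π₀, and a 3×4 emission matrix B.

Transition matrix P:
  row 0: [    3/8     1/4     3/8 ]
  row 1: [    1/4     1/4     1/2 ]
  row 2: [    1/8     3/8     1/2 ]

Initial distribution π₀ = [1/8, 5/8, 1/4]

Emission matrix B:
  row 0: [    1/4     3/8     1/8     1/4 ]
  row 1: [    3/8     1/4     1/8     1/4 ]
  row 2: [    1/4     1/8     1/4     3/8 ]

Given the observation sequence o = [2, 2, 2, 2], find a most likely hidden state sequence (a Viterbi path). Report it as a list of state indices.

path = [1, 2, 2, 2]

t=0: δ = [1.562e-02, 7.812e-02, 6.250e-02]  (obs o_0=2)
t=1: δ = [2.441e-03, 2.930e-03, 9.766e-03]  ψ = [1, 2, 1]  (obs o_1=2)
t=2: δ = [1.526e-04, 4.578e-04, 1.221e-03]  ψ = [2, 2, 2]  (obs o_2=2)
t=3: δ = [1.907e-05, 5.722e-05, 1.526e-04]  ψ = [2, 2, 2]  (obs o_3=2)
backtrack: best end state = 2; path = [1, 2, 2, 2]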